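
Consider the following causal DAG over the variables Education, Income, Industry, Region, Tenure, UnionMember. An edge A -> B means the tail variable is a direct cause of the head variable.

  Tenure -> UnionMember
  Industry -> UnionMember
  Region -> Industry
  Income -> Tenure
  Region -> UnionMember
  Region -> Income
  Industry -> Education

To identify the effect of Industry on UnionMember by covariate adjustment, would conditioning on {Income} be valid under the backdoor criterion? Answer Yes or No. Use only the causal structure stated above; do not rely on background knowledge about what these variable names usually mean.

Backdoor paths from Industry to UnionMember (paths whose first edge points into Industry):
  P1: Industry <- Region -> Income -> Tenure -> UnionMember
  P2: Industry <- Region -> UnionMember
Condition 1 (no descendant of Industry in the set): holds — descendants of Industry are {Education, UnionMember}; none are in {Income}.
Condition 2 (every backdoor path blocked by {Income}):
  P1: blocked at chain node Income ∈ conditioning set.
  P2: open — no interior node is in the conditioning set.
{Income} does not satisfy the backdoor criterion.

No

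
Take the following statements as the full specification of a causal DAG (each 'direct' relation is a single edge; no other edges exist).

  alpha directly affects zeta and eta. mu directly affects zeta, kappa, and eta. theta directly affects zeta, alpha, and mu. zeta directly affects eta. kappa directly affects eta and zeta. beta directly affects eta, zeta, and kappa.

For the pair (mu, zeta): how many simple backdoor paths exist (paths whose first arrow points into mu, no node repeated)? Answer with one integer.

A backdoor path from mu to zeta is any simple undirected path whose first edge points into mu (i.e. leaves mu via a parent).
Parents of mu: {theta}.
Enumerating:
  P1: mu <- theta -> alpha -> zeta
  P2: mu <- theta -> alpha -> eta <- beta -> kappa -> zeta
  P3: mu <- theta -> alpha -> eta <- beta -> zeta
  P4: mu <- theta -> alpha -> eta <- kappa <- beta -> zeta
  P5: mu <- theta -> alpha -> eta <- kappa -> zeta
  P6: mu <- theta -> alpha -> eta <- zeta
  P7: mu <- theta -> zeta
That exhausts the simple backdoor paths. Count: 7.

7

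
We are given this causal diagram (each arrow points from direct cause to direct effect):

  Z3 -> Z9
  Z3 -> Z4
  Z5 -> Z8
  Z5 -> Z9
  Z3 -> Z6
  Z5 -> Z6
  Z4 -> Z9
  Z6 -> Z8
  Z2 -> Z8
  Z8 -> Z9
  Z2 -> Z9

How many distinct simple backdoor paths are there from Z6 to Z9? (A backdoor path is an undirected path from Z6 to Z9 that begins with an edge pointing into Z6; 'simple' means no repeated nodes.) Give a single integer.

A backdoor path from Z6 to Z9 is any simple undirected path whose first edge points into Z6 (i.e. leaves Z6 via a parent).
Parents of Z6: {Z3, Z5}.
Enumerating:
  P1: Z6 <- Z3 -> Z4 -> Z9
  P2: Z6 <- Z3 -> Z9
  P3: Z6 <- Z5 -> Z8 <- Z2 -> Z9
  P4: Z6 <- Z5 -> Z8 -> Z9
  P5: Z6 <- Z5 -> Z9
That exhausts the simple backdoor paths. Count: 5.

5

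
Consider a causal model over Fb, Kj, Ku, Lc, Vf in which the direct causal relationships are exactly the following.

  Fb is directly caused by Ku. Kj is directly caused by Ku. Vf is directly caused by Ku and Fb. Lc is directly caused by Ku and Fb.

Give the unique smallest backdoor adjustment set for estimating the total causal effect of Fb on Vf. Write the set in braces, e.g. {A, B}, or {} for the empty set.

{Ku}

Variables eligible for adjustment (non-descendants of Fb, excluding Fb and Vf): {Kj, Ku}.
Backdoor paths from Fb to Vf:
  P1: Fb <- Ku -> Vf
The empty set is not sufficient: P1 (Fb <- Ku -> Vf) has no collider blocking it and no conditioned non-collider, so it is open.
Try {Ku}:
  P1: blocked at fork node Ku ∈ conditioning set.
{Ku} contains no descendant of Fb and blocks every backdoor path.
No other singleton works — e.g. {Kj} leaves P1 open — so {Ku} is the unique smallest valid adjustment set.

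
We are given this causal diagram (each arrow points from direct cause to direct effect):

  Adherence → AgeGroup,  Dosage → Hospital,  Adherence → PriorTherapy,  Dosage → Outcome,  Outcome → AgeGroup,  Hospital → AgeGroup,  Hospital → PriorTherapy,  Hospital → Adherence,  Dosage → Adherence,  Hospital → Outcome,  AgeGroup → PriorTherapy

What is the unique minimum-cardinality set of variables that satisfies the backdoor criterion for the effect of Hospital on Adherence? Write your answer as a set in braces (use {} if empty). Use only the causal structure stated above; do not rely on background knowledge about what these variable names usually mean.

{Dosage}

Variables eligible for adjustment (non-descendants of Hospital, excluding Hospital and Adherence): {Dosage}.
Backdoor paths from Hospital to Adherence:
  P1: Hospital <- Dosage -> Adherence
  P2: Hospital <- Dosage -> Outcome -> AgeGroup <- Adherence
  P3: Hospital <- Dosage -> Outcome -> AgeGroup -> PriorTherapy <- Adherence
The empty set is not sufficient: P1 (Hospital <- Dosage -> Adherence) has no collider blocking it and no conditioned non-collider, so it is open.
Try {Dosage}:
  P1: blocked at fork node Dosage ∈ conditioning set.
  P2: blocked at fork node Dosage ∈ conditioning set.
  P3: blocked at fork node Dosage ∈ conditioning set.
{Dosage} contains no descendant of Hospital and blocks every backdoor path.
{Dosage} is the unique smallest valid adjustment set.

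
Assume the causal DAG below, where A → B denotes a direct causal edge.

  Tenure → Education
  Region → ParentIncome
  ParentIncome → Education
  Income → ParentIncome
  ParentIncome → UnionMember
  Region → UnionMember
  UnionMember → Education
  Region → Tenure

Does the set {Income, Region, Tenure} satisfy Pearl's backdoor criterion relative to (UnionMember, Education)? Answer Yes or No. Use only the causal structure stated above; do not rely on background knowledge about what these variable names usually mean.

Backdoor paths from UnionMember to Education (paths whose first edge points into UnionMember):
  P1: UnionMember <- Region -> ParentIncome -> Education
  P2: UnionMember <- Region -> Tenure -> Education
  P3: UnionMember <- ParentIncome <- Region -> Tenure -> Education
  P4: UnionMember <- ParentIncome -> Education
Condition 1 (no descendant of UnionMember in the set): holds — descendants of UnionMember are {Education}; none are in {Income, Region, Tenure}.
Condition 2 (every backdoor path blocked by {Income, Region, Tenure}):
  P1: blocked at fork node Region ∈ conditioning set.
  P2: blocked at fork node Region ∈ conditioning set.
  P3: blocked at fork node Region ∈ conditioning set.
  P4: open — no interior node is in the conditioning set.
{Income, Region, Tenure} does not satisfy the backdoor criterion.

No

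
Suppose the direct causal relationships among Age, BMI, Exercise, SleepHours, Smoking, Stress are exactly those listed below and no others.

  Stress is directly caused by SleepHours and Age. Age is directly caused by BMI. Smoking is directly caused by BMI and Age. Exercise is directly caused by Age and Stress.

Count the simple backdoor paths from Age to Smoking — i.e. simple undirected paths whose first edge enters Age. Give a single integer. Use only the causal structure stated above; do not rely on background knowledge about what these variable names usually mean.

1

A backdoor path from Age to Smoking is any simple undirected path whose first edge points into Age (i.e. leaves Age via a parent).
Parents of Age: {BMI}.
Enumerating:
  P1: Age <- BMI -> Smoking
That exhausts the simple backdoor paths. Count: 1.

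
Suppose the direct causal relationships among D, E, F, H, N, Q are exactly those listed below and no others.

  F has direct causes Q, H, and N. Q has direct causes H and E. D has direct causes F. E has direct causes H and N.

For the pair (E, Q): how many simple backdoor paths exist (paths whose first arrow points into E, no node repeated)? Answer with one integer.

4

A backdoor path from E to Q is any simple undirected path whose first edge points into E (i.e. leaves E via a parent).
Parents of E: {H, N}.
Enumerating:
  P1: E <- N -> F <- H -> Q
  P2: E <- N -> F <- Q
  P3: E <- H -> Q
  P4: E <- H -> F <- Q
That exhausts the simple backdoor paths. Count: 4.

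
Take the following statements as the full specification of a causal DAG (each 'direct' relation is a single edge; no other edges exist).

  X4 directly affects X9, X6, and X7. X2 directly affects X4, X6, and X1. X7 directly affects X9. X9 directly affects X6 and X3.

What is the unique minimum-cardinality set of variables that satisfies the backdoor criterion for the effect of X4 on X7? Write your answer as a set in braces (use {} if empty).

Variables eligible for adjustment (non-descendants of X4, excluding X4 and X7): {X1, X2}.
Backdoor paths from X4 to X7:
  P1: X4 <- X2 -> X6 <- X9 <- X7
Each backdoor path contains an unconditioned collider, so every path is already blocked with the empty conditioning set:
  P1: blocked at collider X6 (neither it nor any descendant is in the conditioning set).
The empty set is therefore the unique smallest valid set.

{}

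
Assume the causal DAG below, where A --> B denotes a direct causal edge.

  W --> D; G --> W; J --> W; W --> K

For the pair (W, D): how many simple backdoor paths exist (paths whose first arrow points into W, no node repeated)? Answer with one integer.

A backdoor path from W to D is any simple undirected path whose first edge points into W (i.e. leaves W via a parent).
Parents of W: {G, J}.
No simple path from any parent of W reaches D without revisiting W, so there are no backdoor paths.

0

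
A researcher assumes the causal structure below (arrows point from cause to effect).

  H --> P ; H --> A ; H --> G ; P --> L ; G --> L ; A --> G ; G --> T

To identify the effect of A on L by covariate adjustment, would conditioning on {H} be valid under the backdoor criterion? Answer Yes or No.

Backdoor paths from A to L (paths whose first edge points into A):
  P1: A <- H -> P -> L
  P2: A <- H -> G -> L
Condition 1 (no descendant of A in the set): holds — descendants of A are {G, L, T}; none are in {H}.
Condition 2 (every backdoor path blocked by {H}):
  P1: blocked at fork node H ∈ conditioning set.
  P2: blocked at fork node H ∈ conditioning set.
{H} satisfies the backdoor criterion.

Yes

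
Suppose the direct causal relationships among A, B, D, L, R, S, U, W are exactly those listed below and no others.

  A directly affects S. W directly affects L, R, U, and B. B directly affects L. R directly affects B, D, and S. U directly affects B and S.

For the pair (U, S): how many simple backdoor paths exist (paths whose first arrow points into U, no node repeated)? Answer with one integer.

3

A backdoor path from U to S is any simple undirected path whose first edge points into U (i.e. leaves U via a parent).
Parents of U: {W}.
Enumerating:
  P1: U <- W -> R -> S
  P2: U <- W -> B <- R -> S
  P3: U <- W -> L <- B <- R -> S
That exhausts the simple backdoor paths. Count: 3.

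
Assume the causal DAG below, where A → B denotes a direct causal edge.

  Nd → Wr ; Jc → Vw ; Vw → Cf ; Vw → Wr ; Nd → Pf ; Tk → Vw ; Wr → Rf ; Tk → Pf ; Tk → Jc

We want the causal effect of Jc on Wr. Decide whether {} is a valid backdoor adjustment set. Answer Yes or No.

No

Backdoor paths from Jc to Wr (paths whose first edge points into Jc):
  P1: Jc <- Tk -> Vw -> Wr
  P2: Jc <- Tk -> Pf <- Nd -> Wr
Condition 1 (no descendant of Jc in the set): holds — descendants of Jc are {Cf, Rf, Vw, Wr}; none are in {}.
Condition 2 (every backdoor path blocked by {}):
  P1: open — no interior node is in the conditioning set.
  P2: blocked at collider Pf (neither it nor any descendant is in the conditioning set).
{} does not satisfy the backdoor criterion.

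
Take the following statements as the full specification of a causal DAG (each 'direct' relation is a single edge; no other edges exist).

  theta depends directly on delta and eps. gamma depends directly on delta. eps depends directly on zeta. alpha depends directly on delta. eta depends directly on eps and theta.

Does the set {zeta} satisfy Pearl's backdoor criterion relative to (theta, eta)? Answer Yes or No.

Backdoor paths from theta to eta (paths whose first edge points into theta):
  P1: theta <- eps -> eta
Condition 1 (no descendant of theta in the set): holds — descendants of theta are {eta}; none are in {zeta}.
Condition 2 (every backdoor path blocked by {zeta}):
  P1: open — no interior node is in the conditioning set.
{zeta} does not satisfy the backdoor criterion.

No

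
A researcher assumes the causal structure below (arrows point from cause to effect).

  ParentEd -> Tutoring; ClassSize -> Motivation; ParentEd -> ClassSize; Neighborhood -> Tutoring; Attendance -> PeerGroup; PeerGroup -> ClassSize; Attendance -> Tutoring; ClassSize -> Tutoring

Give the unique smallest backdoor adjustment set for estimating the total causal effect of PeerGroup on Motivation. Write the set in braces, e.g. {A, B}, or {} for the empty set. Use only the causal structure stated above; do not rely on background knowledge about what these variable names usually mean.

Variables eligible for adjustment (non-descendants of PeerGroup, excluding PeerGroup and Motivation): {Attendance, Neighborhood, ParentEd}.
Backdoor paths from PeerGroup to Motivation:
  P1: PeerGroup <- Attendance -> Tutoring <- ParentEd -> ClassSize -> Motivation
  P2: PeerGroup <- Attendance -> Tutoring <- ClassSize -> Motivation
Each backdoor path contains an unconditioned collider, so every path is already blocked with the empty conditioning set:
  P1: blocked at collider Tutoring (neither it nor any descendant is in the conditioning set).
  P2: blocked at collider Tutoring (neither it nor any descendant is in the conditioning set).
The empty set is therefore the unique smallest valid set.

{}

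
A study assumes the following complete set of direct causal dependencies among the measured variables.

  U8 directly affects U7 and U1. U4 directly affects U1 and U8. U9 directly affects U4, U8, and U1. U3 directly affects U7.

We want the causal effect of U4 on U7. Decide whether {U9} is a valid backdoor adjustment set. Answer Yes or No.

Yes

Backdoor paths from U4 to U7 (paths whose first edge points into U4):
  P1: U4 <- U9 -> U8 -> U7
  P2: U4 <- U9 -> U1 <- U8 -> U7
Condition 1 (no descendant of U4 in the set): holds — descendants of U4 are {U1, U7, U8}; none are in {U9}.
Condition 2 (every backdoor path blocked by {U9}):
  P1: blocked at fork node U9 ∈ conditioning set.
  P2: blocked at fork node U9 ∈ conditioning set.
{U9} satisfies the backdoor criterion.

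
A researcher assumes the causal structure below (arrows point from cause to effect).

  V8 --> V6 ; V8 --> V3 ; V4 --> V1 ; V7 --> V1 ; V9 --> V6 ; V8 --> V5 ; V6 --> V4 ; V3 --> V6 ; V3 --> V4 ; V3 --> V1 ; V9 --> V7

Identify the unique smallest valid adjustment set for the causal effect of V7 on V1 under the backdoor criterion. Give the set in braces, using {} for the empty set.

{V9}

Variables eligible for adjustment (non-descendants of V7, excluding V7 and V1): {V3, V4, V5, V6, V8, V9}.
Backdoor paths from V7 to V1:
  P1: V7 <- V9 -> V6 <- V8 -> V3 -> V4 -> V1
  P2: V7 <- V9 -> V6 <- V8 -> V3 -> V1
  P3: V7 <- V9 -> V6 <- V3 -> V4 -> V1
  P4: V7 <- V9 -> V6 <- V3 -> V1
  P5: V7 <- V9 -> V6 -> V4 <- V3 -> V1
  P6: V7 <- V9 -> V6 -> V4 -> V1
The empty set is not sufficient: P6 (V7 <- V9 -> V6 -> V4 -> V1) has no collider blocking it and no conditioned non-collider, so it is open.
Try {V9}:
  P1: blocked at fork node V9 ∈ conditioning set.
  P2: blocked at fork node V9 ∈ conditioning set.
  P3: blocked at fork node V9 ∈ conditioning set.
  P4: blocked at fork node V9 ∈ conditioning set.
  P5: blocked at fork node V9 ∈ conditioning set.
  P6: blocked at fork node V9 ∈ conditioning set.
{V9} contains no descendant of V7 and blocks every backdoor path.
No other singleton works — e.g. {V8} leaves P6 open — so {V9} is the unique smallest valid adjustment set.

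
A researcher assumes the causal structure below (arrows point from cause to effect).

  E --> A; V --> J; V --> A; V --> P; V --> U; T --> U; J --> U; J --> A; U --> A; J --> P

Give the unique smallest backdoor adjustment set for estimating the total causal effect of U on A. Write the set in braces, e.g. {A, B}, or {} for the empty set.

{J, V}

Variables eligible for adjustment (non-descendants of U, excluding U and A): {E, J, P, T, V}.
Backdoor paths from U to A:
  P1: U <- V -> J -> A
  P2: U <- V -> P <- J -> A
  P3: U <- V -> A
  P4: U <- J <- V -> A
  P5: U <- J -> P <- V -> A
  P6: U <- J -> A
The empty set is not sufficient: P1 (U <- V -> J -> A) has no collider blocking it and no conditioned non-collider, so it is open.
Try {J, V}:
  P1: blocked at fork node V ∈ conditioning set.
  P2: blocked at fork node V ∈ conditioning set.
  P3: blocked at fork node V ∈ conditioning set.
  P4: blocked at chain node J ∈ conditioning set.
  P5: blocked at fork node J ∈ conditioning set.
  P6: blocked at fork node J ∈ conditioning set.
{J, V} contains no descendant of U and blocks every backdoor path.
Every element of {J, V} is needed (dropping J leaves P6 open; dropping V leaves P3 open), so no proper subset is valid.
Among all size-2 subsets of the eligible variables, only {J, V} blocks every backdoor path, so it is the unique smallest valid adjustment set.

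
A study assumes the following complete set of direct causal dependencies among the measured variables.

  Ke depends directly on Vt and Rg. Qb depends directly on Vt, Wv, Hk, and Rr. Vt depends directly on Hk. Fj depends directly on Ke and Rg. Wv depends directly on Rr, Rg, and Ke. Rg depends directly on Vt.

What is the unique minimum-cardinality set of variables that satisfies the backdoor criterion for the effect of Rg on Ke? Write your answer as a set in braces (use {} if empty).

{Vt}

Variables eligible for adjustment (non-descendants of Rg, excluding Rg and Ke): {Hk, Rr, Vt}.
Backdoor paths from Rg to Ke:
  P1: Rg <- Vt <- Hk -> Qb <- Rr -> Wv <- Ke
  P2: Rg <- Vt <- Hk -> Qb <- Wv <- Ke
  P3: Rg <- Vt -> Ke
  P4: Rg <- Vt -> Qb <- Rr -> Wv <- Ke
  P5: Rg <- Vt -> Qb <- Wv <- Ke
The empty set is not sufficient: P3 (Rg <- Vt -> Ke) has no collider blocking it and no conditioned non-collider, so it is open.
Try {Vt}:
  P1: blocked at chain node Vt ∈ conditioning set.
  P2: blocked at chain node Vt ∈ conditioning set.
  P3: blocked at fork node Vt ∈ conditioning set.
  P4: blocked at fork node Vt ∈ conditioning set.
  P5: blocked at fork node Vt ∈ conditioning set.
{Vt} contains no descendant of Rg and blocks every backdoor path.
No other singleton works — e.g. {Hk} leaves P3 open — so {Vt} is the unique smallest valid adjustment set.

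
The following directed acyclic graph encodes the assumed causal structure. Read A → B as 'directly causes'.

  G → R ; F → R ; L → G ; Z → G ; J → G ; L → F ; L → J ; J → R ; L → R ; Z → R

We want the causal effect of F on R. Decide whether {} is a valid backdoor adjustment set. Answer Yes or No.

Backdoor paths from F to R (paths whose first edge points into F):
  P1: F <- L -> J -> G <- Z -> R
  P2: F <- L -> J -> G -> R
  P3: F <- L -> J -> R
  P4: F <- L -> G <- Z -> R
  P5: F <- L -> G <- J -> R
  P6: F <- L -> G -> R
  P7: F <- L -> R
Condition 1 (no descendant of F in the set): holds — descendants of F are {R}; none are in {}.
Condition 2 (every backdoor path blocked by {}):
  P1: blocked at collider G (neither it nor any descendant is in the conditioning set).
  P2: open — no interior node is in the conditioning set.
  P3: open — no interior node is in the conditioning set.
  P4: blocked at collider G (neither it nor any descendant is in the conditioning set).
  P5: blocked at collider G (neither it nor any descendant is in the conditioning set).
  P6: open — no interior node is in the conditioning set.
  P7: open — no interior node is in the conditioning set.
{} does not satisfy the backdoor criterion.

No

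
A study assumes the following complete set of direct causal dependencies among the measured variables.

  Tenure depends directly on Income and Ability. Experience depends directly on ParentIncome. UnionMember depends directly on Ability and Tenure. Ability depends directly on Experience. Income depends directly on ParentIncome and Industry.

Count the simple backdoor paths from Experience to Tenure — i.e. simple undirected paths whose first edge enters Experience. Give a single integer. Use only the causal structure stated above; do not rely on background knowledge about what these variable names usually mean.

A backdoor path from Experience to Tenure is any simple undirected path whose first edge points into Experience (i.e. leaves Experience via a parent).
Parents of Experience: {ParentIncome}.
Enumerating:
  P1: Experience <- ParentIncome -> Income -> Tenure
That exhausts the simple backdoor paths. Count: 1.

1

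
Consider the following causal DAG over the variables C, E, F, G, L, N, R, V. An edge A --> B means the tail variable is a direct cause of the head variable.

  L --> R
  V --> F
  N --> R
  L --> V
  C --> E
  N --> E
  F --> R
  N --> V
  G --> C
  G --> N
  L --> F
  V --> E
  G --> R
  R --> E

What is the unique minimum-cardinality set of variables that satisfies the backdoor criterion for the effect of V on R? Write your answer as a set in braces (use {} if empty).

Variables eligible for adjustment (non-descendants of V, excluding V and R): {C, G, L, N}.
Backdoor paths from V to R:
  P1: V <- N <- G -> C -> E <- R
  P2: V <- N <- G -> R
  P3: V <- N -> R
  P4: V <- N -> E <- C <- G -> R
  P5: V <- N -> E <- R
  P6: V <- L -> F -> R
  P7: V <- L -> R
The empty set is not sufficient: P2 (V <- N <- G -> R) has no collider blocking it and no conditioned non-collider, so it is open.
Try {L, N}:
  P1: blocked at chain node N ∈ conditioning set.
  P2: blocked at chain node N ∈ conditioning set.
  P3: blocked at fork node N ∈ conditioning set.
  P4: blocked at fork node N ∈ conditioning set.
  P5: blocked at fork node N ∈ conditioning set.
  P6: blocked at fork node L ∈ conditioning set.
  P7: blocked at fork node L ∈ conditioning set.
{L, N} contains no descendant of V and blocks every backdoor path.
Every element of {L, N} is needed (dropping L leaves P6 open; dropping N leaves P2 open), so no proper subset is valid.
Among all size-2 subsets of the eligible variables, only {L, N} blocks every backdoor path, so it is the unique smallest valid adjustment set.

{L, N}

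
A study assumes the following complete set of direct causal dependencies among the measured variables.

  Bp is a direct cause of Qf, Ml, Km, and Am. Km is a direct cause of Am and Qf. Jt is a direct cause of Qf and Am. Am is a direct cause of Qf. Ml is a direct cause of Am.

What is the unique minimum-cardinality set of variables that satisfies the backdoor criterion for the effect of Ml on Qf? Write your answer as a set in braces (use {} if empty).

{Bp}

Variables eligible for adjustment (non-descendants of Ml, excluding Ml and Qf): {Bp, Jt, Km}.
Backdoor paths from Ml to Qf:
  P1: Ml <- Bp -> Km -> Am <- Jt -> Qf
  P2: Ml <- Bp -> Km -> Am -> Qf
  P3: Ml <- Bp -> Km -> Qf
  P4: Ml <- Bp -> Am <- Jt -> Qf
  P5: Ml <- Bp -> Am <- Km -> Qf
  P6: Ml <- Bp -> Am -> Qf
  P7: Ml <- Bp -> Qf
The empty set is not sufficient: P2 (Ml <- Bp -> Km -> Am -> Qf) has no collider blocking it and no conditioned non-collider, so it is open.
Try {Bp}:
  P1: blocked at fork node Bp ∈ conditioning set.
  P2: blocked at fork node Bp ∈ conditioning set.
  P3: blocked at fork node Bp ∈ conditioning set.
  P4: blocked at fork node Bp ∈ conditioning set.
  P5: blocked at fork node Bp ∈ conditioning set.
  P6: blocked at fork node Bp ∈ conditioning set.
  P7: blocked at fork node Bp ∈ conditioning set.
{Bp} contains no descendant of Ml and blocks every backdoor path.
No other singleton works — e.g. {Jt} leaves P2 open — so {Bp} is the unique smallest valid adjustment set.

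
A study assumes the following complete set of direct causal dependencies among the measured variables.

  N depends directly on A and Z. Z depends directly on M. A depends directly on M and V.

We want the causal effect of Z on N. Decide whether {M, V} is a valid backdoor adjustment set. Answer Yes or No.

Backdoor paths from Z to N (paths whose first edge points into Z):
  P1: Z <- M -> A -> N
Condition 1 (no descendant of Z in the set): holds — descendants of Z are {N}; none are in {M, V}.
Condition 2 (every backdoor path blocked by {M, V}):
  P1: blocked at fork node M ∈ conditioning set.
{M, V} satisfies the backdoor criterion.

Yes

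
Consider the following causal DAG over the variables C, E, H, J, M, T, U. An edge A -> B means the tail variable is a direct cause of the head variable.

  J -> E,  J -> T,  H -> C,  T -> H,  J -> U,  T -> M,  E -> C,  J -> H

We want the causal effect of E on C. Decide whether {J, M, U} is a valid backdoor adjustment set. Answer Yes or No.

Yes

Backdoor paths from E to C (paths whose first edge points into E):
  P1: E <- J -> T -> H -> C
  P2: E <- J -> H -> C
Condition 1 (no descendant of E in the set): holds — descendants of E are {C}; none are in {J, M, U}.
Condition 2 (every backdoor path blocked by {J, M, U}):
  P1: blocked at fork node J ∈ conditioning set.
  P2: blocked at fork node J ∈ conditioning set.
{J, M, U} satisfies the backdoor criterion.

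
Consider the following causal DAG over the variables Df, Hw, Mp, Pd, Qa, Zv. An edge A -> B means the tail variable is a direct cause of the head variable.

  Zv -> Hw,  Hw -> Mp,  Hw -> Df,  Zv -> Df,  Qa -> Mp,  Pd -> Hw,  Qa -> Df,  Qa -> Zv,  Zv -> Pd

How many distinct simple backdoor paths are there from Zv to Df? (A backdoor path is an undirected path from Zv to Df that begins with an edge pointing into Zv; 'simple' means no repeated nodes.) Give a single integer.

A backdoor path from Zv to Df is any simple undirected path whose first edge points into Zv (i.e. leaves Zv via a parent).
Parents of Zv: {Qa}.
Enumerating:
  P1: Zv <- Qa -> Mp <- Hw -> Df
  P2: Zv <- Qa -> Df
That exhausts the simple backdoor paths. Count: 2.

2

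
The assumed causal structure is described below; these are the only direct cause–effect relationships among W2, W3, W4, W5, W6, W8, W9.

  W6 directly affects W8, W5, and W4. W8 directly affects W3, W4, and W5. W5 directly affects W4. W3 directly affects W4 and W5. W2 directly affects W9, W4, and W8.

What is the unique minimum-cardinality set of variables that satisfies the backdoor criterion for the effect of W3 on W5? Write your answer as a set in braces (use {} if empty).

Variables eligible for adjustment (non-descendants of W3, excluding W3 and W5): {W2, W6, W8, W9}.
Backdoor paths from W3 to W5:
  P1: W3 <- W8 <- W2 -> W4 <- W6 -> W5
  P2: W3 <- W8 <- W2 -> W4 <- W5
  P3: W3 <- W8 <- W6 -> W5
  P4: W3 <- W8 <- W6 -> W4 <- W5
  P5: W3 <- W8 -> W5
  P6: W3 <- W8 -> W4 <- W6 -> W5
  P7: W3 <- W8 -> W4 <- W5
The empty set is not sufficient: P3 (W3 <- W8 <- W6 -> W5) has no collider blocking it and no conditioned non-collider, so it is open.
Try {W8}:
  P1: blocked at chain node W8 ∈ conditioning set.
  P2: blocked at chain node W8 ∈ conditioning set.
  P3: blocked at chain node W8 ∈ conditioning set.
  P4: blocked at chain node W8 ∈ conditioning set.
  P5: blocked at fork node W8 ∈ conditioning set.
  P6: blocked at fork node W8 ∈ conditioning set.
  P7: blocked at fork node W8 ∈ conditioning set.
{W8} contains no descendant of W3 and blocks every backdoor path.
No other singleton works — e.g. {W2} leaves P3 open — so {W8} is the unique smallest valid adjustment set.

{W8}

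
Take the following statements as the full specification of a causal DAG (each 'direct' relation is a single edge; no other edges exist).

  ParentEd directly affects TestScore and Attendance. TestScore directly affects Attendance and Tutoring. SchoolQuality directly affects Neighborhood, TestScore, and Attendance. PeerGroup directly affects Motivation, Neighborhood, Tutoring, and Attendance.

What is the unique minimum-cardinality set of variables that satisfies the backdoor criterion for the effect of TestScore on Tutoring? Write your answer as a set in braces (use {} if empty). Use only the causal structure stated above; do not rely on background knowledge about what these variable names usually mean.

Variables eligible for adjustment (non-descendants of TestScore, excluding TestScore and Tutoring): {Motivation, Neighborhood, ParentEd, PeerGroup, SchoolQuality}.
Backdoor paths from TestScore to Tutoring:
  P1: TestScore <- ParentEd -> Attendance <- PeerGroup -> Tutoring
  P2: TestScore <- ParentEd -> Attendance <- SchoolQuality -> Neighborhood <- PeerGroup -> Tutoring
  P3: TestScore <- SchoolQuality -> Neighborhood <- PeerGroup -> Tutoring
  P4: TestScore <- SchoolQuality -> Attendance <- PeerGroup -> Tutoring
Each backdoor path contains an unconditioned collider, so every path is already blocked with the empty conditioning set:
  P1: blocked at collider Attendance (neither it nor any descendant is in the conditioning set).
  P2: blocked at collider Attendance (neither it nor any descendant is in the conditioning set).
  P3: blocked at collider Neighborhood (neither it nor any descendant is in the conditioning set).
  P4: blocked at collider Attendance (neither it nor any descendant is in the conditioning set).
The empty set is therefore the unique smallest valid set.

{}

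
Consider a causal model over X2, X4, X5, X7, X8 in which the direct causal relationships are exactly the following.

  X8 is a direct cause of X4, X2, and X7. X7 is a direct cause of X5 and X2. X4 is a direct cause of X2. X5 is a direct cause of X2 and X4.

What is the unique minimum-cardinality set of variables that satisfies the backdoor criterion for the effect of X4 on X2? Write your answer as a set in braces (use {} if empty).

{X5, X8}

Variables eligible for adjustment (non-descendants of X4, excluding X4 and X2): {X5, X7, X8}.
Backdoor paths from X4 to X2:
  P1: X4 <- X8 -> X7 -> X5 -> X2
  P2: X4 <- X8 -> X7 -> X2
  P3: X4 <- X8 -> X2
  P4: X4 <- X5 <- X7 <- X8 -> X2
  P5: X4 <- X5 <- X7 -> X2
  P6: X4 <- X5 -> X2
The empty set is not sufficient: P1 (X4 <- X8 -> X7 -> X5 -> X2) has no collider blocking it and no conditioned non-collider, so it is open.
Try {X5, X8}:
  P1: blocked at fork node X8 ∈ conditioning set.
  P2: blocked at fork node X8 ∈ conditioning set.
  P3: blocked at fork node X8 ∈ conditioning set.
  P4: blocked at chain node X5 ∈ conditioning set.
  P5: blocked at chain node X5 ∈ conditioning set.
  P6: blocked at fork node X5 ∈ conditioning set.
{X5, X8} contains no descendant of X4 and blocks every backdoor path.
Every element of {X5, X8} is needed (dropping X5 leaves P5 open; dropping X8 leaves P2 open), so no proper subset is valid.
Among all size-2 subsets of the eligible variables, only {X5, X8} blocks every backdoor path, so it is the unique smallest valid adjustment set.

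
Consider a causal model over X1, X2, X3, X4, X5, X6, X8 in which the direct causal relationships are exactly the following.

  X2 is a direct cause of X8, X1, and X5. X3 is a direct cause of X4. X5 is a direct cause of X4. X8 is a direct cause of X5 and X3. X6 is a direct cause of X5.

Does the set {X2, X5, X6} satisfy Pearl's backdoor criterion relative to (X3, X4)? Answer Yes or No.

Backdoor paths from X3 to X4 (paths whose first edge points into X3):
  P1: X3 <- X8 <- X2 -> X5 -> X4
  P2: X3 <- X8 -> X5 -> X4
Condition 1 (no descendant of X3 in the set): holds — descendants of X3 are {X4}; none are in {X2, X5, X6}.
Condition 2 (every backdoor path blocked by {X2, X5, X6}):
  P1: blocked at fork node X2 ∈ conditioning set.
  P2: blocked at chain node X5 ∈ conditioning set.
{X2, X5, X6} satisfies the backdoor criterion.

Yes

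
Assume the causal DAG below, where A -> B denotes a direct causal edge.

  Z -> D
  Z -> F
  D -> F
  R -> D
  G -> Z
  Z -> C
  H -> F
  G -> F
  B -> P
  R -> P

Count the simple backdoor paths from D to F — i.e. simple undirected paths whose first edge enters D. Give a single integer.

A backdoor path from D to F is any simple undirected path whose first edge points into D (i.e. leaves D via a parent).
Parents of D: {R, Z}.
Enumerating:
  P1: D <- Z <- G -> F
  P2: D <- Z -> F
That exhausts the simple backdoor paths. Count: 2.

2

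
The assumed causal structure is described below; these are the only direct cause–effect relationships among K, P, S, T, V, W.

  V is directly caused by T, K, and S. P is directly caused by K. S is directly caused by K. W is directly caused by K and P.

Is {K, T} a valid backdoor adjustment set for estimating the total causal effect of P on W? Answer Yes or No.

Yes

Backdoor paths from P to W (paths whose first edge points into P):
  P1: P <- K -> W
Condition 1 (no descendant of P in the set): holds — descendants of P are {W}; none are in {K, T}.
Condition 2 (every backdoor path blocked by {K, T}):
  P1: blocked at fork node K ∈ conditioning set.
{K, T} satisfies the backdoor criterion.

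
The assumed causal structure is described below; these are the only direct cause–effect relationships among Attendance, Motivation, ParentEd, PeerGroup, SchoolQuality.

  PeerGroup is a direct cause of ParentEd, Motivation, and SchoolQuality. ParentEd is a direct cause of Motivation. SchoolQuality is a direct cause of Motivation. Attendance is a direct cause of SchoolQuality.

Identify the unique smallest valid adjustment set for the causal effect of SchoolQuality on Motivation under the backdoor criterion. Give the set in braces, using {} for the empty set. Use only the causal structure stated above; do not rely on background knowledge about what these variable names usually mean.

{PeerGroup}

Variables eligible for adjustment (non-descendants of SchoolQuality, excluding SchoolQuality and Motivation): {Attendance, ParentEd, PeerGroup}.
Backdoor paths from SchoolQuality to Motivation:
  P1: SchoolQuality <- PeerGroup -> ParentEd -> Motivation
  P2: SchoolQuality <- PeerGroup -> Motivation
The empty set is not sufficient: P1 (SchoolQuality <- PeerGroup -> ParentEd -> Motivation) has no collider blocking it and no conditioned non-collider, so it is open.
Try {PeerGroup}:
  P1: blocked at fork node PeerGroup ∈ conditioning set.
  P2: blocked at fork node PeerGroup ∈ conditioning set.
{PeerGroup} contains no descendant of SchoolQuality and blocks every backdoor path.
No other singleton works — e.g. {Attendance} leaves P1 open — so {PeerGroup} is the unique smallest valid adjustment set.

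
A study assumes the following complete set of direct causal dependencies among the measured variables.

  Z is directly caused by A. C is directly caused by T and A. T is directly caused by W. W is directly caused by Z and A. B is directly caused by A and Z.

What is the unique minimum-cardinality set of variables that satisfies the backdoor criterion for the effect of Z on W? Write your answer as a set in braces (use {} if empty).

Variables eligible for adjustment (non-descendants of Z, excluding Z and W): {A}.
Backdoor paths from Z to W:
  P1: Z <- A -> W
  P2: Z <- A -> C <- T <- W
The empty set is not sufficient: P1 (Z <- A -> W) has no collider blocking it and no conditioned non-collider, so it is open.
Try {A}:
  P1: blocked at fork node A ∈ conditioning set.
  P2: blocked at fork node A ∈ conditioning set.
{A} contains no descendant of Z and blocks every backdoor path.
{A} is the unique smallest valid adjustment set.

{A}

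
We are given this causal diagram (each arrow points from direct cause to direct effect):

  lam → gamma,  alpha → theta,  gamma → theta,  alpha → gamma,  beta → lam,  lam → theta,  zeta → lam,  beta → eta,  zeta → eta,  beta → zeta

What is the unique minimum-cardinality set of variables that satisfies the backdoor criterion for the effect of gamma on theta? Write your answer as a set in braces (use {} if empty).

Variables eligible for adjustment (non-descendants of gamma, excluding gamma and theta): {alpha, beta, eta, lam, zeta}.
Backdoor paths from gamma to theta:
  P1: gamma <- alpha -> theta
  P2: gamma <- lam -> theta
The empty set is not sufficient: P1 (gamma <- alpha -> theta) has no collider blocking it and no conditioned non-collider, so it is open.
Try {alpha, lam}:
  P1: blocked at fork node alpha ∈ conditioning set.
  P2: blocked at fork node lam ∈ conditioning set.
{alpha, lam} contains no descendant of gamma and blocks every backdoor path.
Every element of {alpha, lam} is needed (dropping alpha leaves P1 open; dropping lam leaves P2 open), so no proper subset is valid.
Among all size-2 subsets of the eligible variables, only {alpha, lam} blocks every backdoor path, so it is the unique smallest valid adjustment set.

{alpha, lam}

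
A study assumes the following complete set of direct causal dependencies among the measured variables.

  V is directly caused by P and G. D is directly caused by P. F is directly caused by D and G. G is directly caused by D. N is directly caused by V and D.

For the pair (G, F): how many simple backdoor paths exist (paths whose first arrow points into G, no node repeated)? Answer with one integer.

1

A backdoor path from G to F is any simple undirected path whose first edge points into G (i.e. leaves G via a parent).
Parents of G: {D}.
Enumerating:
  P1: G <- D -> F
That exhausts the simple backdoor paths. Count: 1.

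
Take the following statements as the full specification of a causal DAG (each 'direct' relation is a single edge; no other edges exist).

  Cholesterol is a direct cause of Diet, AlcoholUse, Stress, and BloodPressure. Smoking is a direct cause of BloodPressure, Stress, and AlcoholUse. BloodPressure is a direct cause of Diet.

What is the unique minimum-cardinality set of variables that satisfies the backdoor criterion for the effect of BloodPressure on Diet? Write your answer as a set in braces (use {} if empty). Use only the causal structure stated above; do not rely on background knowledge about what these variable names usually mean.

{Cholesterol}

Variables eligible for adjustment (non-descendants of BloodPressure, excluding BloodPressure and Diet): {AlcoholUse, Cholesterol, Smoking, Stress}.
Backdoor paths from BloodPressure to Diet:
  P1: BloodPressure <- Smoking -> Stress <- Cholesterol -> Diet
  P2: BloodPressure <- Smoking -> AlcoholUse <- Cholesterol -> Diet
  P3: BloodPressure <- Cholesterol -> Diet
The empty set is not sufficient: P3 (BloodPressure <- Cholesterol -> Diet) has no collider blocking it and no conditioned non-collider, so it is open.
Try {Cholesterol}:
  P1: blocked at collider Stress (neither it nor any descendant is in the conditioning set).
  P2: blocked at collider AlcoholUse (neither it nor any descendant is in the conditioning set).
  P3: blocked at fork node Cholesterol ∈ conditioning set.
{Cholesterol} contains no descendant of BloodPressure and blocks every backdoor path.
No other singleton works — e.g. {Smoking} leaves P3 open — so {Cholesterol} is the unique smallest valid adjustment set.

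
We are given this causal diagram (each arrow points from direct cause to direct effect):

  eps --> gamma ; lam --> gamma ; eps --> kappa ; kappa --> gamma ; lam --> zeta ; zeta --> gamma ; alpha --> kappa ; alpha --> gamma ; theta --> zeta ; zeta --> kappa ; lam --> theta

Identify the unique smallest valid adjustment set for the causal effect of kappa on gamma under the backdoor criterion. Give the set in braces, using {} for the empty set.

Variables eligible for adjustment (non-descendants of kappa, excluding kappa and gamma): {alpha, eps, lam, theta, zeta}.
Backdoor paths from kappa to gamma:
  P1: kappa <- eps -> gamma
  P2: kappa <- zeta <- lam -> gamma
  P3: kappa <- zeta <- theta <- lam -> gamma
  P4: kappa <- zeta -> gamma
  P5: kappa <- alpha -> gamma
The empty set is not sufficient: P1 (kappa <- eps -> gamma) has no collider blocking it and no conditioned non-collider, so it is open.
Try {alpha, eps, zeta}:
  P1: blocked at fork node eps ∈ conditioning set.
  P2: blocked at chain node zeta ∈ conditioning set.
  P3: blocked at chain node zeta ∈ conditioning set.
  P4: blocked at fork node zeta ∈ conditioning set.
  P5: blocked at fork node alpha ∈ conditioning set.
{alpha, eps, zeta} contains no descendant of kappa and blocks every backdoor path.
Every element of {alpha, eps, zeta} is needed (dropping alpha leaves P5 open; dropping eps leaves P1 open; dropping zeta leaves P2 open), so no proper subset is valid.
Among all size-3 subsets of the eligible variables, only {alpha, eps, zeta} blocks every backdoor path, so it is the unique smallest valid adjustment set.

{alpha, eps, zeta}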